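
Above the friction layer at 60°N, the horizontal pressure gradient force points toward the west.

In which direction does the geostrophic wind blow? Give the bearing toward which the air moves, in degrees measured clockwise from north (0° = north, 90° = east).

000°

The pressure-gradient force points toward the west (bearing 270°).
Geostrophic balance: in the Northern Hemisphere the Coriolis force deflects motion to the right, so the geostrophic wind blows 90° to the right of the pressure-gradient force (low pressure on the left).
Rotating 270° by 90° clockwise gives 000° — the wind blows toward the north.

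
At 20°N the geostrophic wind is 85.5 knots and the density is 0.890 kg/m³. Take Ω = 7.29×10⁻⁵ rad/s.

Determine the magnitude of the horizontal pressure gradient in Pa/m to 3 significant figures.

Coriolis parameter at 20°N:
f = 2Ω sin φ = 2 × 7.29×10⁻⁵ × sin 20° = 4.99×10⁻⁵ s⁻¹
Wind speed in SI: 85.5 knots = 44.0 m/s
Geostrophic balance rearranged: |∂P/∂n| = f ρ V_g
|∂P/∂n| = 4.99×10⁻⁵ × 0.890 × 44.0 = 1.95×10⁻³ Pa/m

1.95×10⁻³ Pa/m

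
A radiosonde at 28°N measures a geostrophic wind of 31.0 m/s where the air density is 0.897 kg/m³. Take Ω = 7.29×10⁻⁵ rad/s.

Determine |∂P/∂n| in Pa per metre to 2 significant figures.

1.9×10⁻³ Pa/m

Coriolis parameter at 28°N:
f = 2Ω sin φ = 2 × 7.29×10⁻⁵ × sin 28° = 6.84×10⁻⁵ s⁻¹
Geostrophic balance rearranged: |∂P/∂n| = f ρ V_g
|∂P/∂n| = 6.84×10⁻⁵ × 0.897 × 31.0 = 1.90×10⁻³ Pa/m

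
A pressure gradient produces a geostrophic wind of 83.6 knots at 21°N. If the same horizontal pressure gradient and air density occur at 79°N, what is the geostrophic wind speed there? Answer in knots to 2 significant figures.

With the same pressure gradient and density, V_g ∝ 1/f ∝ 1/sin φ.
V₂ = V₁ · sin φ₁ / sin φ₂ = 83.6 × sin 21° / sin 79°
V₂ = 83.6 × 0.3584/0.9816 = 31 knots

31 knots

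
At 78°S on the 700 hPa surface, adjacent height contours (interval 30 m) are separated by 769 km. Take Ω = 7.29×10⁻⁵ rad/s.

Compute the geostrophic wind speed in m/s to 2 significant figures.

Coriolis parameter at 78°S:
f = 2Ω sin φ = 2 × 7.29×10⁻⁵ × sin 78° = 1.43×10⁻⁴ s⁻¹
Height gradient: |∂Z/∂n| = 30 m / 769000 m = 3.90×10⁻⁵
On a pressure surface, geostrophic balance gives V_g = (g/f)|∂Z/∂n|:
V_g = 9.81 × 3.90×10⁻⁵ / 1.43×10⁻⁴ = 2.68 m/s

2.7 m/s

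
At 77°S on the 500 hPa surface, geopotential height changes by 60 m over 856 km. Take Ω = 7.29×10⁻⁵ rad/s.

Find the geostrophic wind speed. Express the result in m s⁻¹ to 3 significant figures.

Coriolis parameter at 77°S:
f = 2Ω sin φ = 2 × 7.29×10⁻⁵ × sin 77° = 1.42×10⁻⁴ s⁻¹
Height gradient: |∂Z/∂n| = 60 m / 856000 m = 7.01×10⁻⁵
On a pressure surface, geostrophic balance gives V_g = (g/f)|∂Z/∂n|:
V_g = 9.81 × 7.01×10⁻⁵ / 1.42×10⁻⁴ = 4.84 m/s

4.84 m s⁻¹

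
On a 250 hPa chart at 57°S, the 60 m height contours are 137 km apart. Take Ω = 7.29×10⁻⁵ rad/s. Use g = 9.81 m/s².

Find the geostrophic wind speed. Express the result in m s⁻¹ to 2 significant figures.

Coriolis parameter at 57°S:
f = 2Ω sin φ = 2 × 7.29×10⁻⁵ × sin 57° = 1.22×10⁻⁴ s⁻¹
Height gradient: |∂Z/∂n| = 60 m / 137000 m = 4.38×10⁻⁴
On a pressure surface, geostrophic balance gives V_g = (g/f)|∂Z/∂n|:
V_g = 9.81 × 4.38×10⁻⁴ / 1.22×10⁻⁴ = 35.1 m/s

35 m s⁻¹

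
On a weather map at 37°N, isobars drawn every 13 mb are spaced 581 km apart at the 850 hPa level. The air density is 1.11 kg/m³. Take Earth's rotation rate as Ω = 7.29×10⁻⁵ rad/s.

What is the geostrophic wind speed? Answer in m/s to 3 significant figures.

23.0 m/s

Coriolis parameter at 37°N:
f = 2Ω sin φ = 2 × 7.29×10⁻⁵ × sin 37° = 8.77×10⁻⁵ s⁻¹
Pressure gradient: |∂P/∂n| = 1300 Pa / 581000 m = 2.24×10⁻³ Pa/m
Geostrophic balance (pressure-gradient force = Coriolis force):
V_g = (1/(fρ)) |∂P/∂n| = 2.24×10⁻³ / (8.77×10⁻⁵ × 1.11) = 23.0 m/s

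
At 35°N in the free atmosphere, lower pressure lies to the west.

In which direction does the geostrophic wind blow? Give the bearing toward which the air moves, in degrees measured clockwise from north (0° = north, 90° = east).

000°

The pressure-gradient force points toward the west (bearing 270°).
Geostrophic balance: in the Northern Hemisphere the Coriolis force deflects motion to the right, so the geostrophic wind blows 90° to the right of the pressure-gradient force (low pressure on the left).
Rotating 270° by 90° clockwise gives 000° — the wind blows toward the north.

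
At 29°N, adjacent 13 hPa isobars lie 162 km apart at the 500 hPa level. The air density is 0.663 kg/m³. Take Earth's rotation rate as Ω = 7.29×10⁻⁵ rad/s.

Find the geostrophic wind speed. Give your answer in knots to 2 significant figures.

330 knots

Coriolis parameter at 29°N:
f = 2Ω sin φ = 2 × 7.29×10⁻⁵ × sin 29° = 7.07×10⁻⁵ s⁻¹
Pressure gradient: |∂P/∂n| = 1300 Pa / 162000 m = 8.02×10⁻³ Pa/m
Geostrophic balance (pressure-gradient force = Coriolis force):
V_g = (1/(fρ)) |∂P/∂n| = 8.02×10⁻³ / (7.07×10⁻⁵ × 0.663) = 171 m/s
Converting: 171 m/s × 1.944 = 330 knots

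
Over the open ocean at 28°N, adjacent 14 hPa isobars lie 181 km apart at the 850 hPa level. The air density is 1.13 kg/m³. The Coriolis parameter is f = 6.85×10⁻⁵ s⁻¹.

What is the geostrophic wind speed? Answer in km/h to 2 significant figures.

Pressure gradient: |∂P/∂n| = 1400 Pa / 181000 m = 7.73×10⁻³ Pa/m
Geostrophic balance (pressure-gradient force = Coriolis force):
V_g = (1/(fρ)) |∂P/∂n| = 7.73×10⁻³ / (6.85×10⁻⁵ × 1.13) = 99.9 m/s
Converting: 99.9 m/s × 3.6 = 360 km/h

360 km/h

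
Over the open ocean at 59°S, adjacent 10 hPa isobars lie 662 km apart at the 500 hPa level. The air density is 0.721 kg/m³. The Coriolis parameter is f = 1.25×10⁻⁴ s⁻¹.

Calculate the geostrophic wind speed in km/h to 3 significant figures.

Pressure gradient: |∂P/∂n| = 1000 Pa / 662000 m = 1.51×10⁻³ Pa/m
Geostrophic balance (pressure-gradient force = Coriolis force):
V_g = (1/(fρ)) |∂P/∂n| = 1.51×10⁻³ / (1.25×10⁻⁴ × 0.721) = 16.8 m/s
Converting: 16.8 m/s × 3.6 = 60.3 km/h

60.3 km/h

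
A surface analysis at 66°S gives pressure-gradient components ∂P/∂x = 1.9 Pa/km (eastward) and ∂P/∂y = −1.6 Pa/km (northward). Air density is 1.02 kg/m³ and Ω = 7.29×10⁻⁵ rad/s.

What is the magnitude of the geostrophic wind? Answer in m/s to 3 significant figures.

Coriolis parameter at 66°S:
f = 2Ω sin φ = 2 × 7.29×10⁻⁵ × sin 66° = 1.33×10⁻⁴ s⁻¹
In the Southern Hemisphere f is negative: f = −1.33×10⁻⁴ s⁻¹.
Component geostrophic relations (x east, y north):
u_g = −(1/(fρ)) ∂P/∂y,  v_g = (1/(fρ)) ∂P/∂x
u_g = −(−1.6×10⁻³)/(−1.33×10⁻⁴ × 1.02) = −11.8 m/s;  v_g = (1.9×10⁻³)/(−1.33×10⁻⁴ × 1.02) = −14.0 m/s
|V_g| = √(u_g² + v_g²) = 18.3 m/s

18.3 m/s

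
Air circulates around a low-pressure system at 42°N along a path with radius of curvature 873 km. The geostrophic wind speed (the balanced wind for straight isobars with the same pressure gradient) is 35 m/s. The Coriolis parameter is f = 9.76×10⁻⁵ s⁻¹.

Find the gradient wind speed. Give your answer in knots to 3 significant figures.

Around a low, centrifugal force acts outward with Coriolis, so pressure-gradient force balances both:
(1/ρ)|∂P/∂n| = fV + V²/R  →  V² + fR·V − fR·V_g = 0
With fR = 9.76×10⁻⁵ × 873×10³ m = 85.2 m/s:
V = [−fR + √((fR)² + 4 fR V_g)]/2 = [−85.2 + √(85.2² + 4×85.2×35)]/2 = 26.7 m/s
Subgeostrophic (V < V_g = 35 m/s), as expected around a low.
Converting: 26.7 m/s × 1.944 = 51.8 knots

51.8 knots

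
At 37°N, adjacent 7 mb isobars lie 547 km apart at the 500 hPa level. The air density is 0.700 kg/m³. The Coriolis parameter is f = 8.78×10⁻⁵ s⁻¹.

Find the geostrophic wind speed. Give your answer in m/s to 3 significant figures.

20.8 m/s

Pressure gradient: |∂P/∂n| = 700 Pa / 547000 m = 1.28×10⁻³ Pa/m
Geostrophic balance (pressure-gradient force = Coriolis force):
V_g = (1/(fρ)) |∂P/∂n| = 1.28×10⁻³ / (8.78×10⁻⁵ × 0.700) = 20.8 m/s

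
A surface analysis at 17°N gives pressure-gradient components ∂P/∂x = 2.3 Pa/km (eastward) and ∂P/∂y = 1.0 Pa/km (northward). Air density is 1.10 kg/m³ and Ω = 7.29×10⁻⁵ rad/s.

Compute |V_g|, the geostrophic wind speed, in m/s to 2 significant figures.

53 m/s

Coriolis parameter at 17°N:
f = 2Ω sin φ = 2 × 7.29×10⁻⁵ × sin 17° = 4.26×10⁻⁵ s⁻¹
Component geostrophic relations (x east, y north):
u_g = −(1/(fρ)) ∂P/∂y,  v_g = (1/(fρ)) ∂P/∂x
u_g = −(1.0×10⁻³)/(4.26×10⁻⁵ × 1.10) = −21.3 m/s;  v_g = (2.3×10⁻³)/(4.26×10⁻⁵ × 1.10) = 49.1 m/s
|V_g| = √(u_g² + v_g²) = 53.5 m/s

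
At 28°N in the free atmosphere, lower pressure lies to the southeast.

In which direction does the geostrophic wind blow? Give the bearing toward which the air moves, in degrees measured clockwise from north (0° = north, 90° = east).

The pressure-gradient force points toward the southeast (bearing 135°).
Geostrophic balance: in the Northern Hemisphere the Coriolis force deflects motion to the right, so the geostrophic wind blows 90° to the right of the pressure-gradient force (low pressure on the left).
Rotating 135° by 90° clockwise gives 225° — the wind blows toward the southwest.

225°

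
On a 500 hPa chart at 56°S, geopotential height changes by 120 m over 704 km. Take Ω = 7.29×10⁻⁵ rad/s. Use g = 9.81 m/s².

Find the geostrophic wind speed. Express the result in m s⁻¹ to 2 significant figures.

14 m s⁻¹

Coriolis parameter at 56°S:
f = 2Ω sin φ = 2 × 7.29×10⁻⁵ × sin 56° = 1.21×10⁻⁴ s⁻¹
Height gradient: |∂Z/∂n| = 120 m / 704000 m = 1.70×10⁻⁴
On a pressure surface, geostrophic balance gives V_g = (g/f)|∂Z/∂n|:
V_g = 9.81 × 1.70×10⁻⁴ / 1.21×10⁻⁴ = 13.8 m/s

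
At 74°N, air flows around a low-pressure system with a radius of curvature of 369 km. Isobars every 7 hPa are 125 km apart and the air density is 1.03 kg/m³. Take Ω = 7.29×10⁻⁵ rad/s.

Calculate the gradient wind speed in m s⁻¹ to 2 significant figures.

Coriolis parameter at 74°N:
f = 2Ω sin φ = 2 × 7.29×10⁻⁵ × sin 74° = 1.40×10⁻⁴ s⁻¹
Pressure gradient: |∂P/∂n| = 700 Pa / 125000 m = 5.60×10⁻³ Pa/m
Geostrophic speed: V_g = |∂P/∂n|/(fρ) = 5.60×10⁻³/(1.40×10⁻⁴ × 1.03) = 38.8 m/s
Around a low, centrifugal force acts outward with Coriolis, so pressure-gradient force balances both:
(1/ρ)|∂P/∂n| = fV + V²/R  →  V² + fR·V − fR·V_g = 0
With fR = 1.40×10⁻⁴ × 369×10³ m = 51.7 m/s:
V = [−fR + √((fR)² + 4 fR V_g)]/2 = [−51.7 + √(51.7² + 4×51.7×38.8)]/2 = 25.9 m/s
Subgeostrophic (V < V_g = 38.8 m/s), as expected around a low.

26 m s⁻¹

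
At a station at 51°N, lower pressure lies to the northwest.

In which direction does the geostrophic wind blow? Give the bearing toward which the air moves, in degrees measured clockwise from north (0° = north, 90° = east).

045°

The pressure-gradient force points toward the northwest (bearing 315°).
Geostrophic balance: in the Northern Hemisphere the Coriolis force deflects motion to the right, so the geostrophic wind blows 90° to the right of the pressure-gradient force (low pressure on the left).
Rotating 315° by 90° clockwise gives 045° — the wind blows toward the northeast.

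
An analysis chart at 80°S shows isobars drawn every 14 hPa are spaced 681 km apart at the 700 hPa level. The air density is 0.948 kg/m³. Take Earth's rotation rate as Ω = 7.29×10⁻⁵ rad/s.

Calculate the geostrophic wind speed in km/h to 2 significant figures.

Coriolis parameter at 80°S:
f = 2Ω sin φ = 2 × 7.29×10⁻⁵ × sin 80° = 1.44×10⁻⁴ s⁻¹
Pressure gradient: |∂P/∂n| = 1400 Pa / 681000 m = 2.06×10⁻³ Pa/m
Geostrophic balance (pressure-gradient force = Coriolis force):
V_g = (1/(fρ)) |∂P/∂n| = 2.06×10⁻³ / (1.44×10⁻⁴ × 0.948) = 15.1 m/s
Converting: 15.1 m/s × 3.6 = 54 km/h

54 km/h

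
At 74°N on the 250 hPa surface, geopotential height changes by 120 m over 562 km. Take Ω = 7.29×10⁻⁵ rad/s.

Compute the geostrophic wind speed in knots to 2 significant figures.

Coriolis parameter at 74°N:
f = 2Ω sin φ = 2 × 7.29×10⁻⁵ × sin 74° = 1.40×10⁻⁴ s⁻¹
Height gradient: |∂Z/∂n| = 120 m / 562000 m = 2.14×10⁻⁴
On a pressure surface, geostrophic balance gives V_g = (g/f)|∂Z/∂n|:
V_g = 9.81 × 2.14×10⁻⁴ / 1.40×10⁻⁴ = 14.9 m/s
Converting: 14.9 m/s × 1.944 = 29 knots

29 knots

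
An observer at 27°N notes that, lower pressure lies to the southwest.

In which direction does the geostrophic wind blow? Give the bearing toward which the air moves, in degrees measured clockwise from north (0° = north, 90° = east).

The pressure-gradient force points toward the southwest (bearing 225°).
Geostrophic balance: in the Northern Hemisphere the Coriolis force deflects motion to the right, so the geostrophic wind blows 90° to the right of the pressure-gradient force (low pressure on the left).
Rotating 225° by 90° clockwise gives 315° — the wind blows toward the northwest.

315°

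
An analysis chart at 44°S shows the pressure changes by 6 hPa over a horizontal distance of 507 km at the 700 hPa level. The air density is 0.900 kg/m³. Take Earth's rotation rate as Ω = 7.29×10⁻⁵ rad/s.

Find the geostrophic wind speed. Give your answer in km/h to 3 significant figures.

Coriolis parameter at 44°S:
f = 2Ω sin φ = 2 × 7.29×10⁻⁵ × sin 44° = 1.01×10⁻⁴ s⁻¹
Pressure gradient: |∂P/∂n| = 600 Pa / 507000 m = 1.18×10⁻³ Pa/m
Geostrophic balance (pressure-gradient force = Coriolis force):
V_g = (1/(fρ)) |∂P/∂n| = 1.18×10⁻³ / (1.01×10⁻⁴ × 0.900) = 13.0 m/s
Converting: 13.0 m/s × 3.6 = 46.7 km/h

46.7 km/h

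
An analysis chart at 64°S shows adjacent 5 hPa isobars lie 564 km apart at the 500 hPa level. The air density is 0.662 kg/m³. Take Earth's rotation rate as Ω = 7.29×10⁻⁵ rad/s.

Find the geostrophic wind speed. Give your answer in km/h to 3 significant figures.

Coriolis parameter at 64°S:
f = 2Ω sin φ = 2 × 7.29×10⁻⁵ × sin 64° = 1.31×10⁻⁴ s⁻¹
Pressure gradient: |∂P/∂n| = 500 Pa / 564000 m = 8.87×10⁻⁴ Pa/m
Geostrophic balance (pressure-gradient force = Coriolis force):
V_g = (1/(fρ)) |∂P/∂n| = 8.87×10⁻⁴ / (1.31×10⁻⁴ × 0.662) = 10.2 m/s
Converting: 10.2 m/s × 3.6 = 36.8 km/h

36.8 km/h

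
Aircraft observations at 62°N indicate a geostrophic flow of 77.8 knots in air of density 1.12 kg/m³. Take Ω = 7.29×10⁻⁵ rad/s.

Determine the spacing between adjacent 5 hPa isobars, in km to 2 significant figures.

87 km

Coriolis parameter at 62°N:
f = 2Ω sin φ = 2 × 7.29×10⁻⁵ × sin 62° = 1.29×10⁻⁴ s⁻¹
Wind speed in SI: 77.8 knots = 40.0 m/s
Geostrophic balance rearranged: |∂P/∂n| = f ρ V_g
|∂P/∂n| = 1.29×10⁻⁴ × 1.12 × 40.0 = 5.77×10⁻³ Pa/m
Isobar spacing: Δn = ΔP/|∂P/∂n| = 500 Pa / 5.77×10⁻³ Pa/m = 86645 m ≈ 87 km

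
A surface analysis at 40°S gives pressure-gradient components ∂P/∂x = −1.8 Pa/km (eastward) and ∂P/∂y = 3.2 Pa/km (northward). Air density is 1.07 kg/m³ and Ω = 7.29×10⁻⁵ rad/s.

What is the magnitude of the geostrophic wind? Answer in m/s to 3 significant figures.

36.6 m/s

Coriolis parameter at 40°S:
f = 2Ω sin φ = 2 × 7.29×10⁻⁵ × sin 40° = 9.37×10⁻⁵ s⁻¹
In the Southern Hemisphere f is negative: f = −9.37×10⁻⁵ s⁻¹.
Component geostrophic relations (x east, y north):
u_g = −(1/(fρ)) ∂P/∂y,  v_g = (1/(fρ)) ∂P/∂x
u_g = −(3.2×10⁻³)/(−9.37×10⁻⁵ × 1.07) = 31.9 m/s;  v_g = (−1.8×10⁻³)/(−9.37×10⁻⁵ × 1.07) = 17.9 m/s
|V_g| = √(u_g² + v_g²) = 36.6 m/s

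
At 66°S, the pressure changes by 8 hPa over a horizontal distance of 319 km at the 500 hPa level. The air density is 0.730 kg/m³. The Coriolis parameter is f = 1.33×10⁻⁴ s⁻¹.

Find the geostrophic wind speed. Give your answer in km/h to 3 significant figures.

93.0 km/h

Pressure gradient: |∂P/∂n| = 800 Pa / 319000 m = 2.51×10⁻³ Pa/m
Geostrophic balance (pressure-gradient force = Coriolis force):
V_g = (1/(fρ)) |∂P/∂n| = 2.51×10⁻³ / (1.33×10⁻⁴ × 0.730) = 25.8 m/s
Converting: 25.8 m/s × 3.6 = 93.0 km/h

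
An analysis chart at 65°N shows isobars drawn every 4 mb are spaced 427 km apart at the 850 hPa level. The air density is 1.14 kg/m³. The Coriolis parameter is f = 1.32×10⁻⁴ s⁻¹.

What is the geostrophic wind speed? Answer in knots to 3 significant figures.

Pressure gradient: |∂P/∂n| = 400 Pa / 427000 m = 9.37×10⁻⁴ Pa/m
Geostrophic balance (pressure-gradient force = Coriolis force):
V_g = (1/(fρ)) |∂P/∂n| = 9.37×10⁻⁴ / (1.32×10⁻⁴ × 1.14) = 6.23 m/s
Converting: 6.23 m/s × 1.944 = 12.1 knots

12.1 knots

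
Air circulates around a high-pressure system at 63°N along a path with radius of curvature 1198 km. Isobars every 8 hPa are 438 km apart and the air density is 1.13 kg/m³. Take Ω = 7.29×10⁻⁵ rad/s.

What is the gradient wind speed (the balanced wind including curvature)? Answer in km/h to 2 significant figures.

49 km/h

Coriolis parameter at 63°N:
f = 2Ω sin φ = 2 × 7.29×10⁻⁵ × sin 63° = 1.30×10⁻⁴ s⁻¹
Pressure gradient: |∂P/∂n| = 800 Pa / 438000 m = 1.83×10⁻³ Pa/m
Geostrophic speed: V_g = |∂P/∂n|/(fρ) = 1.83×10⁻³/(1.30×10⁻⁴ × 1.13) = 12.4 m/s
Around a high, pressure-gradient force acts outward with centrifugal, so Coriolis balances both:
fV = (1/ρ)|∂P/∂n| + V²/R  →  V² − fR·V + fR·V_g = 0
With fR = 1.30×10⁻⁴ × 1198×10³ m = 156 m/s:
V = [fR − √((fR)² − 4 fR V_g)]/2 = [156 − √(156² − 4×156×12.4)]/2 = 13.6 m/s
Supergeostrophic (V > V_g = 12.4 m/s), as expected around a high.
Converting: 13.6 m/s × 3.6 = 49 km/h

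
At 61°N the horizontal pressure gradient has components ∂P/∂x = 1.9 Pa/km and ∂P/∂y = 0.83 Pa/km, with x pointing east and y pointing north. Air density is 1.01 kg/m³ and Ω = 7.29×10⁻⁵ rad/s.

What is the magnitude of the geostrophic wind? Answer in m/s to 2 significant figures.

16 m/s

Coriolis parameter at 61°N:
f = 2Ω sin φ = 2 × 7.29×10⁻⁵ × sin 61° = 1.28×10⁻⁴ s⁻¹
Component geostrophic relations (x east, y north):
u_g = −(1/(fρ)) ∂P/∂y,  v_g = (1/(fρ)) ∂P/∂x
u_g = −(0.83×10⁻³)/(1.28×10⁻⁴ × 1.01) = −6.44 m/s;  v_g = (1.9×10⁻³)/(1.28×10⁻⁴ × 1.01) = 14.8 m/s
|V_g| = √(u_g² + v_g²) = 16.1 m/s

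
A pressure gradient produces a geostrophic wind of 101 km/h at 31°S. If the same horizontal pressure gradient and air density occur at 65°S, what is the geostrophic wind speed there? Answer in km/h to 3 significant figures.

With the same pressure gradient and density, V_g ∝ 1/f ∝ 1/sin φ.
V₂ = V₁ · sin φ₁ / sin φ₂ = 101 × sin 31° / sin 65°
V₂ = 101 × 0.5150/0.9063 = 57.4 km/h

57.4 km/h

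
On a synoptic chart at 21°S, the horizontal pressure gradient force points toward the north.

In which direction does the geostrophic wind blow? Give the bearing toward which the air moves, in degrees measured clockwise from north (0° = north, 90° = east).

The pressure-gradient force points toward the north (bearing 000°).
Geostrophic balance: in the Southern Hemisphere the Coriolis force deflects motion to the left, so the geostrophic wind blows 90° to the left of the pressure-gradient force (low pressure on the right).
Rotating 000° by 90° counterclockwise gives 270° — the wind blows toward the west.

270°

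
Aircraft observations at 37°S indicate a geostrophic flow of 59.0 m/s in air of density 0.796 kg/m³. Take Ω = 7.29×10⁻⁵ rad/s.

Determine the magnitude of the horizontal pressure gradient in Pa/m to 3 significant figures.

4.12×10⁻³ Pa/m

Coriolis parameter at 37°S:
f = 2Ω sin φ = 2 × 7.29×10⁻⁵ × sin 37° = 8.77×10⁻⁵ s⁻¹
Geostrophic balance rearranged: |∂P/∂n| = f ρ V_g
|∂P/∂n| = 8.77×10⁻⁵ × 0.796 × 59.0 = 4.12×10⁻³ Pa/m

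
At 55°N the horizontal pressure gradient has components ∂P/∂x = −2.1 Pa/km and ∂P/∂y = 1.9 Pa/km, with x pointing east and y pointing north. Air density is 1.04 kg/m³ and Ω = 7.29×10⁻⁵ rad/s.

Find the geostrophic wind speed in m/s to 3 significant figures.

22.8 m/s

Coriolis parameter at 55°N:
f = 2Ω sin φ = 2 × 7.29×10⁻⁵ × sin 55° = 1.19×10⁻⁴ s⁻¹
Component geostrophic relations (x east, y north):
u_g = −(1/(fρ)) ∂P/∂y,  v_g = (1/(fρ)) ∂P/∂x
u_g = −(1.9×10⁻³)/(1.19×10⁻⁴ × 1.04) = −15.3 m/s;  v_g = (−2.1×10⁻³)/(1.19×10⁻⁴ × 1.04) = −16.9 m/s
|V_g| = √(u_g² + v_g²) = 22.8 m/s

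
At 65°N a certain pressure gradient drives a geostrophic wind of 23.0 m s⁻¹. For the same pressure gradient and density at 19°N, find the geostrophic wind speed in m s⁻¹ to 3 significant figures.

With the same pressure gradient and density, V_g ∝ 1/f ∝ 1/sin φ.
V₂ = V₁ · sin φ₁ / sin φ₂ = 23.0 × sin 65° / sin 19°
V₂ = 23.0 × 0.9063/0.3256 = 64.0 m s⁻¹

64.0 m s⁻¹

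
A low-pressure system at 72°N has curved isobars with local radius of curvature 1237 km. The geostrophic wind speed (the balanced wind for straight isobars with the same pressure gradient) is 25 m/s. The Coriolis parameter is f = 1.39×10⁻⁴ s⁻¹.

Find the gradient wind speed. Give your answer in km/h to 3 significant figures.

79.7 km/h

Around a low, centrifugal force acts outward with Coriolis, so pressure-gradient force balances both:
(1/ρ)|∂P/∂n| = fV + V²/R  →  V² + fR·V − fR·V_g = 0
With fR = 1.39×10⁻⁴ × 1237×10³ m = 172 m/s:
V = [−fR + √((fR)² + 4 fR V_g)]/2 = [−172 + √(172² + 4×172×25)]/2 = 22.1 m/s
Subgeostrophic (V < V_g = 25 m/s), as expected around a low.
Converting: 22.1 m/s × 3.6 = 79.7 km/h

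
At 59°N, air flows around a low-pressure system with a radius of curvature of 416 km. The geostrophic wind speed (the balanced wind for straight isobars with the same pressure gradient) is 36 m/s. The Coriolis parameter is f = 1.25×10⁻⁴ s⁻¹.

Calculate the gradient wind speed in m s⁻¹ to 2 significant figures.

Around a low, centrifugal force acts outward with Coriolis, so pressure-gradient force balances both:
(1/ρ)|∂P/∂n| = fV + V²/R  →  V² + fR·V − fR·V_g = 0
With fR = 1.25×10⁻⁴ × 416×10³ m = 52.0 m/s:
V = [−fR + √((fR)² + 4 fR V_g)]/2 = [−52.0 + √(52.0² + 4×52.0×36)]/2 = 24.5 m/s
Subgeostrophic (V < V_g = 36 m/s), as expected around a low.

24 m s⁻¹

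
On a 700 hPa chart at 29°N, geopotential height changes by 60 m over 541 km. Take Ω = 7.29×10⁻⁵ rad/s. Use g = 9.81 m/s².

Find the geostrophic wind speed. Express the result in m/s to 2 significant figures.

15 m/s

Coriolis parameter at 29°N:
f = 2Ω sin φ = 2 × 7.29×10⁻⁵ × sin 29° = 7.07×10⁻⁵ s⁻¹
Height gradient: |∂Z/∂n| = 60 m / 541000 m = 1.11×10⁻⁴
On a pressure surface, geostrophic balance gives V_g = (g/f)|∂Z/∂n|:
V_g = 9.81 × 1.11×10⁻⁴ / 7.07×10⁻⁵ = 15.4 m/s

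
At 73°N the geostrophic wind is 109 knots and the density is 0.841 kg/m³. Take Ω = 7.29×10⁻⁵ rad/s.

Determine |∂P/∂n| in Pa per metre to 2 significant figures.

6.6×10⁻³ Pa/m

Coriolis parameter at 73°N:
f = 2Ω sin φ = 2 × 7.29×10⁻⁵ × sin 73° = 1.39×10⁻⁴ s⁻¹
Wind speed in SI: 109 knots = 56.1 m/s
Geostrophic balance rearranged: |∂P/∂n| = f ρ V_g
|∂P/∂n| = 1.39×10⁻⁴ × 0.841 × 56.1 = 6.58×10⁻³ Pa/m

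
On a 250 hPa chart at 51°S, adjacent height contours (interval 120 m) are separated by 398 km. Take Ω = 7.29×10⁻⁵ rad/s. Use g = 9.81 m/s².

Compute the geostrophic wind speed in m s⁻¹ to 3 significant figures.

26.1 m s⁻¹

Coriolis parameter at 51°S:
f = 2Ω sin φ = 2 × 7.29×10⁻⁵ × sin 51° = 1.13×10⁻⁴ s⁻¹
Height gradient: |∂Z/∂n| = 120 m / 398000 m = 3.02×10⁻⁴
On a pressure surface, geostrophic balance gives V_g = (g/f)|∂Z/∂n|:
V_g = 9.81 × 3.02×10⁻⁴ / 1.13×10⁻⁴ = 26.1 m/s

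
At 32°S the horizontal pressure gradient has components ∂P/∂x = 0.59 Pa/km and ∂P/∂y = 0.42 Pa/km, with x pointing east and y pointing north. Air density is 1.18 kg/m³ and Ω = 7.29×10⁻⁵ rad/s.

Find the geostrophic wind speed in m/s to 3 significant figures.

7.94 m/s

Coriolis parameter at 32°S:
f = 2Ω sin φ = 2 × 7.29×10⁻⁵ × sin 32° = 7.73×10⁻⁵ s⁻¹
In the Southern Hemisphere f is negative: f = −7.73×10⁻⁵ s⁻¹.
Component geostrophic relations (x east, y north):
u_g = −(1/(fρ)) ∂P/∂y,  v_g = (1/(fρ)) ∂P/∂x
u_g = −(0.42×10⁻³)/(−7.73×10⁻⁵ × 1.18) = 4.61 m/s;  v_g = (0.59×10⁻³)/(−7.73×10⁻⁵ × 1.18) = −6.47 m/s
|V_g| = √(u_g² + v_g²) = 7.94 m/s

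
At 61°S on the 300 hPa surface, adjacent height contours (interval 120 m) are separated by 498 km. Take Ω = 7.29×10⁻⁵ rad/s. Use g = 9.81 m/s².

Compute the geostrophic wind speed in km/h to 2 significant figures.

Coriolis parameter at 61°S:
f = 2Ω sin φ = 2 × 7.29×10⁻⁵ × sin 61° = 1.28×10⁻⁴ s⁻¹
Height gradient: |∂Z/∂n| = 120 m / 498000 m = 2.41×10⁻⁴
On a pressure surface, geostrophic balance gives V_g = (g/f)|∂Z/∂n|:
V_g = 9.81 × 2.41×10⁻⁴ / 1.28×10⁻⁴ = 18.5 m/s
Converting: 18.5 m/s × 3.6 = 67 km/h

67 km/h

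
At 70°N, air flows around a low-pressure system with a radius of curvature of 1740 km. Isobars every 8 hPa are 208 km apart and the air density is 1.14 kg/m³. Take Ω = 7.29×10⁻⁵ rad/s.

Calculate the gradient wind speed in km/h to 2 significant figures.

81 km/h

Coriolis parameter at 70°N:
f = 2Ω sin φ = 2 × 7.29×10⁻⁵ × sin 70° = 1.37×10⁻⁴ s⁻¹
Pressure gradient: |∂P/∂n| = 800 Pa / 208000 m = 3.85×10⁻³ Pa/m
Geostrophic speed: V_g = |∂P/∂n|/(fρ) = 3.85×10⁻³/(1.37×10⁻⁴ × 1.14) = 24.6 m/s
Around a low, centrifugal force acts outward with Coriolis, so pressure-gradient force balances both:
(1/ρ)|∂P/∂n| = fV + V²/R  →  V² + fR·V − fR·V_g = 0
With fR = 1.37×10⁻⁴ × 1740×10³ m = 238 m/s:
V = [−fR + √((fR)² + 4 fR V_g)]/2 = [−238 + √(238² + 4×238×24.6)]/2 = 22.5 m/s
Subgeostrophic (V < V_g = 24.6 m/s), as expected around a low.
Converting: 22.5 m/s × 3.6 = 81 km/h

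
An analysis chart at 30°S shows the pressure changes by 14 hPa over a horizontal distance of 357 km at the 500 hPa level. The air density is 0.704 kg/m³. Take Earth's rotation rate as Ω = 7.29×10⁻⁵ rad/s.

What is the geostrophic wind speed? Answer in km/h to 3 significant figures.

Coriolis parameter at 30°S:
f = 2Ω sin φ = 2 × 7.29×10⁻⁵ × sin 30° = 7.29×10⁻⁵ s⁻¹
Pressure gradient: |∂P/∂n| = 1400 Pa / 357000 m = 3.92×10⁻³ Pa/m
Geostrophic balance (pressure-gradient force = Coriolis force):
V_g = (1/(fρ)) |∂P/∂n| = 3.92×10⁻³ / (7.29×10⁻⁵ × 0.704) = 76.4 m/s
Converting: 76.4 m/s × 3.6 = 275 km/h

275 km/h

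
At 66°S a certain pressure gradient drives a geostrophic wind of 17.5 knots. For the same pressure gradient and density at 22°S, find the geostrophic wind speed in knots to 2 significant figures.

43 knots

With the same pressure gradient and density, V_g ∝ 1/f ∝ 1/sin φ.
V₂ = V₁ · sin φ₁ / sin φ₂ = 17.5 × sin 66° / sin 22°
V₂ = 17.5 × 0.9135/0.3746 = 43 knots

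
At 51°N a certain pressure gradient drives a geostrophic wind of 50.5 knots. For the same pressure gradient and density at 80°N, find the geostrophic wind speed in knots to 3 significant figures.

39.9 knots

With the same pressure gradient and density, V_g ∝ 1/f ∝ 1/sin φ.
V₂ = V₁ · sin φ₁ / sin φ₂ = 50.5 × sin 51° / sin 80°
V₂ = 50.5 × 0.7771/0.9848 = 39.9 knots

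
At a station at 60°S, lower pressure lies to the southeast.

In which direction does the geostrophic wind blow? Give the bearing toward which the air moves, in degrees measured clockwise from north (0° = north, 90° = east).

045°

The pressure-gradient force points toward the southeast (bearing 135°).
Geostrophic balance: in the Southern Hemisphere the Coriolis force deflects motion to the left, so the geostrophic wind blows 90° to the left of the pressure-gradient force (low pressure on the right).
Rotating 135° by 90° counterclockwise gives 045° — the wind blows toward the northeast.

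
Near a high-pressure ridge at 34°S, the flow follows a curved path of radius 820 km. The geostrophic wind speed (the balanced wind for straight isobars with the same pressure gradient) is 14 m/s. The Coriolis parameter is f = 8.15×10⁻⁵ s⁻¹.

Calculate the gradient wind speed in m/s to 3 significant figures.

Around a high, pressure-gradient force acts outward with centrifugal, so Coriolis balances both:
fV = (1/ρ)|∂P/∂n| + V²/R  →  V² − fR·V + fR·V_g = 0
With fR = 8.15×10⁻⁵ × 820×10³ m = 66.8 m/s:
V = [fR − √((fR)² − 4 fR V_g)]/2 = [66.8 − √(66.8² − 4×66.8×14)]/2 = 20 m/s
Supergeostrophic (V > V_g = 14 m/s), as expected around a high.

20.0 m/s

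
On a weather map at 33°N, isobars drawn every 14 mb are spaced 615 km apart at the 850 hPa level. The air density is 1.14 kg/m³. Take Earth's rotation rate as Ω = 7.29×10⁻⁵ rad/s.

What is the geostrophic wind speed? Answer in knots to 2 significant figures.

Coriolis parameter at 33°N:
f = 2Ω sin φ = 2 × 7.29×10⁻⁵ × sin 33° = 7.94×10⁻⁵ s⁻¹
Pressure gradient: |∂P/∂n| = 1400 Pa / 615000 m = 2.28×10⁻³ Pa/m
Geostrophic balance (pressure-gradient force = Coriolis force):
V_g = (1/(fρ)) |∂P/∂n| = 2.28×10⁻³ / (7.94×10⁻⁵ × 1.14) = 25.1 m/s
Converting: 25.1 m/s × 1.944 = 49 knots

49 knots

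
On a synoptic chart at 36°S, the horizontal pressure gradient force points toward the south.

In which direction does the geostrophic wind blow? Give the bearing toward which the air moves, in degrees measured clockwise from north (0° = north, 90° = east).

The pressure-gradient force points toward the south (bearing 180°).
Geostrophic balance: in the Southern Hemisphere the Coriolis force deflects motion to the left, so the geostrophic wind blows 90° to the left of the pressure-gradient force (low pressure on the right).
Rotating 180° by 90° counterclockwise gives 090° — the wind blows toward the east.

090°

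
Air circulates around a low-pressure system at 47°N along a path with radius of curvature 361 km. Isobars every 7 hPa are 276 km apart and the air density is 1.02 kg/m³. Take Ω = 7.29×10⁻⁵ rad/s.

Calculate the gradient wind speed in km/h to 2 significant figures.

Coriolis parameter at 47°N:
f = 2Ω sin φ = 2 × 7.29×10⁻⁵ × sin 47° = 1.07×10⁻⁴ s⁻¹
Pressure gradient: |∂P/∂n| = 700 Pa / 276000 m = 2.54×10⁻³ Pa/m
Geostrophic speed: V_g = |∂P/∂n|/(fρ) = 2.54×10⁻³/(1.07×10⁻⁴ × 1.02) = 23.3 m/s
Around a low, centrifugal force acts outward with Coriolis, so pressure-gradient force balances both:
(1/ρ)|∂P/∂n| = fV + V²/R  →  V² + fR·V − fR·V_g = 0
With fR = 1.07×10⁻⁴ × 361×10³ m = 38.5 m/s:
V = [−fR + √((fR)² + 4 fR V_g)]/2 = [−38.5 + √(38.5² + 4×38.5×23.3)]/2 = 16.4 m/s
Subgeostrophic (V < V_g = 23.3 m/s), as expected around a low.
Converting: 16.4 m/s × 3.6 = 59 km/h

59 km/h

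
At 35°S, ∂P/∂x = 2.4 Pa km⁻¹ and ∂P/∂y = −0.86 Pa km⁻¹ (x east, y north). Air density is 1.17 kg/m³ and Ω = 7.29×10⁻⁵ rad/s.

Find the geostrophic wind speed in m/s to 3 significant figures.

Coriolis parameter at 35°S:
f = 2Ω sin φ = 2 × 7.29×10⁻⁵ × sin 35° = 8.36×10⁻⁵ s⁻¹
In the Southern Hemisphere f is negative: f = −8.36×10⁻⁵ s⁻¹.
Component geostrophic relations (x east, y north):
u_g = −(1/(fρ)) ∂P/∂y,  v_g = (1/(fρ)) ∂P/∂x
u_g = −(−0.86×10⁻³)/(−8.36×10⁻⁵ × 1.17) = −8.79 m/s;  v_g = (2.4×10⁻³)/(−8.36×10⁻⁵ × 1.17) = −24.5 m/s
|V_g| = √(u_g² + v_g²) = 26.1 m/s

26.1 m/s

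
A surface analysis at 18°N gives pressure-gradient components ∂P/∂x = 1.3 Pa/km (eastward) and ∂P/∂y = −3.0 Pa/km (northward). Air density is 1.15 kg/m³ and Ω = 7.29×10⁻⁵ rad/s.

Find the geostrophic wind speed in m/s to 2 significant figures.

63 m/s

Coriolis parameter at 18°N:
f = 2Ω sin φ = 2 × 7.29×10⁻⁵ × sin 18° = 4.51×10⁻⁵ s⁻¹
Component geostrophic relations (x east, y north):
u_g = −(1/(fρ)) ∂P/∂y,  v_g = (1/(fρ)) ∂P/∂x
u_g = −(−3.0×10⁻³)/(4.51×10⁻⁵ × 1.15) = 57.9 m/s;  v_g = (1.3×10⁻³)/(4.51×10⁻⁵ × 1.15) = 25.1 m/s
|V_g| = √(u_g² + v_g²) = 63.1 m/s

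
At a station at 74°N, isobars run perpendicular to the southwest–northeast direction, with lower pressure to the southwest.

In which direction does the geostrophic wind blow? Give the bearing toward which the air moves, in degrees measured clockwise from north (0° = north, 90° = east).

The pressure-gradient force points toward the southwest (bearing 225°).
Geostrophic balance: in the Northern Hemisphere the Coriolis force deflects motion to the right, so the geostrophic wind blows 90° to the right of the pressure-gradient force (low pressure on the left).
Rotating 225° by 90° clockwise gives 315° — the wind blows toward the northwest.

315°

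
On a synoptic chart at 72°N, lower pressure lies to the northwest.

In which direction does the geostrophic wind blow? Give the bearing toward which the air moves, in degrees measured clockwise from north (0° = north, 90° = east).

045°

The pressure-gradient force points toward the northwest (bearing 315°).
Geostrophic balance: in the Northern Hemisphere the Coriolis force deflects motion to the right, so the geostrophic wind blows 90° to the right of the pressure-gradient force (low pressure on the left).
Rotating 315° by 90° clockwise gives 045° — the wind blows toward the northeast.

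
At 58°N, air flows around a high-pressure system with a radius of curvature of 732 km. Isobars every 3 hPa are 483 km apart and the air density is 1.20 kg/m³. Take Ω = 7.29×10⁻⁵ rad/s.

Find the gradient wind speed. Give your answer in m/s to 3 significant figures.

4.40 m/s

Coriolis parameter at 58°N:
f = 2Ω sin φ = 2 × 7.29×10⁻⁵ × sin 58° = 1.24×10⁻⁴ s⁻¹
Pressure gradient: |∂P/∂n| = 300 Pa / 483000 m = 6.21×10⁻⁴ Pa/m
Geostrophic speed: V_g = |∂P/∂n|/(fρ) = 6.21×10⁻⁴/(1.24×10⁻⁴ × 1.20) = 4.19 m/s
Around a high, pressure-gradient force acts outward with centrifugal, so Coriolis balances both:
fV = (1/ρ)|∂P/∂n| + V²/R  →  V² − fR·V + fR·V_g = 0
With fR = 1.24×10⁻⁴ × 732×10³ m = 90.5 m/s:
V = [fR − √((fR)² − 4 fR V_g)]/2 = [90.5 − √(90.5² − 4×90.5×4.19)]/2 = 4.4 m/s
Supergeostrophic (V > V_g = 4.19 m/s), as expected around a high.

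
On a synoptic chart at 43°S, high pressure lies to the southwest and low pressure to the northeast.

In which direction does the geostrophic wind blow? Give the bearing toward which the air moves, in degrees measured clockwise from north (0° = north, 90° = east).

The pressure-gradient force points toward the northeast (bearing 045°).
Geostrophic balance: in the Southern Hemisphere the Coriolis force deflects motion to the left, so the geostrophic wind blows 90° to the left of the pressure-gradient force (low pressure on the right).
Rotating 045° by 90° counterclockwise gives 315° — the wind blows toward the northwest.

315°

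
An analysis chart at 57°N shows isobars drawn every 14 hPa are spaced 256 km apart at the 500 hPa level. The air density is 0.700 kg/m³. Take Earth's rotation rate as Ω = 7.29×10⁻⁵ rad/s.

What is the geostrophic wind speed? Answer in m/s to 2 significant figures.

64 m/s

Coriolis parameter at 57°N:
f = 2Ω sin φ = 2 × 7.29×10⁻⁵ × sin 57° = 1.22×10⁻⁴ s⁻¹
Pressure gradient: |∂P/∂n| = 1400 Pa / 256000 m = 5.47×10⁻³ Pa/m
Geostrophic balance (pressure-gradient force = Coriolis force):
V_g = (1/(fρ)) |∂P/∂n| = 5.47×10⁻³ / (1.22×10⁻⁴ × 0.700) = 63.9 m/s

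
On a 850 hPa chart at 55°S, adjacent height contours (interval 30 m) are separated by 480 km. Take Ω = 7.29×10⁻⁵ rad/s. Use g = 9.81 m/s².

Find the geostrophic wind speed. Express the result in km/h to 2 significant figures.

Coriolis parameter at 55°S:
f = 2Ω sin φ = 2 × 7.29×10⁻⁵ × sin 55° = 1.19×10⁻⁴ s⁻¹
Height gradient: |∂Z/∂n| = 30 m / 480000 m = 6.25×10⁻⁵
On a pressure surface, geostrophic balance gives V_g = (g/f)|∂Z/∂n|:
V_g = 9.81 × 6.25×10⁻⁵ / 1.19×10⁻⁴ = 5.13 m/s
Converting: 5.13 m/s × 3.6 = 18 km/h

18 km/h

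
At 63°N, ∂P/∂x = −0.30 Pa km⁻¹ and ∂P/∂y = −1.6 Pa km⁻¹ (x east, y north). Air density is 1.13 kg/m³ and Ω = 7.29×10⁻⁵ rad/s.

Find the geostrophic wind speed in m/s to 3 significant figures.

11.1 m/s

Coriolis parameter at 63°N:
f = 2Ω sin φ = 2 × 7.29×10⁻⁵ × sin 63° = 1.30×10⁻⁴ s⁻¹
Component geostrophic relations (x east, y north):
u_g = −(1/(fρ)) ∂P/∂y,  v_g = (1/(fρ)) ∂P/∂x
u_g = −(−1.6×10⁻³)/(1.30×10⁻⁴ × 1.13) = 10.9 m/s;  v_g = (−0.30×10⁻³)/(1.30×10⁻⁴ × 1.13) = −2.04 m/s
|V_g| = √(u_g² + v_g²) = 11.1 m/s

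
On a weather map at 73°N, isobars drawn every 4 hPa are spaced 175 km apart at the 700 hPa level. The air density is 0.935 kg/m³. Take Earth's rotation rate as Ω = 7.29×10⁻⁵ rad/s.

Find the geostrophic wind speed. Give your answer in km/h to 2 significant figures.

Coriolis parameter at 73°N:
f = 2Ω sin φ = 2 × 7.29×10⁻⁵ × sin 73° = 1.39×10⁻⁴ s⁻¹
Pressure gradient: |∂P/∂n| = 400 Pa / 175000 m = 2.29×10⁻³ Pa/m
Geostrophic balance (pressure-gradient force = Coriolis force):
V_g = (1/(fρ)) |∂P/∂n| = 2.29×10⁻³ / (1.39×10⁻⁴ × 0.935) = 17.5 m/s
Converting: 17.5 m/s × 3.6 = 63 km/h

63 km/h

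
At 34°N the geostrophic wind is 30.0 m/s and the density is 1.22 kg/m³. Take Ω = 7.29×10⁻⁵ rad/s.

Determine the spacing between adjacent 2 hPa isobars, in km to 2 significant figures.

67 km

Coriolis parameter at 34°N:
f = 2Ω sin φ = 2 × 7.29×10⁻⁵ × sin 34° = 8.15×10⁻⁵ s⁻¹
Geostrophic balance rearranged: |∂P/∂n| = f ρ V_g
|∂P/∂n| = 8.15×10⁻⁵ × 1.22 × 30.0 = 2.98×10⁻³ Pa/m
Isobar spacing: Δn = ΔP/|∂P/∂n| = 200 Pa / 2.98×10⁻³ Pa/m = 67024 m ≈ 67 km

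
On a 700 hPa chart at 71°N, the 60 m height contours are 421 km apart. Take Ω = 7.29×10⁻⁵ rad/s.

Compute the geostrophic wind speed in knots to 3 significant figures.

Coriolis parameter at 71°N:
f = 2Ω sin φ = 2 × 7.29×10⁻⁵ × sin 71° = 1.38×10⁻⁴ s⁻¹
Height gradient: |∂Z/∂n| = 60 m / 421000 m = 1.43×10⁻⁴
On a pressure surface, geostrophic balance gives V_g = (g/f)|∂Z/∂n|:
V_g = 9.81 × 1.43×10⁻⁴ / 1.38×10⁻⁴ = 10.1 m/s
Converting: 10.1 m/s × 1.944 = 19.7 knots

19.7 knots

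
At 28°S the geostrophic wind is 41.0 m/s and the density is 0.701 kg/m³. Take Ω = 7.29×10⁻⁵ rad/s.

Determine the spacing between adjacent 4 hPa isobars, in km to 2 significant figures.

200 km

Coriolis parameter at 28°S:
f = 2Ω sin φ = 2 × 7.29×10⁻⁵ × sin 28° = 6.84×10⁻⁵ s⁻¹
Geostrophic balance rearranged: |∂P/∂n| = f ρ V_g
|∂P/∂n| = 6.84×10⁻⁵ × 0.701 × 41.0 = 1.97×10⁻³ Pa/m
Isobar spacing: Δn = ΔP/|∂P/∂n| = 400 Pa / 1.97×10⁻³ Pa/m = 203325 m ≈ 200 km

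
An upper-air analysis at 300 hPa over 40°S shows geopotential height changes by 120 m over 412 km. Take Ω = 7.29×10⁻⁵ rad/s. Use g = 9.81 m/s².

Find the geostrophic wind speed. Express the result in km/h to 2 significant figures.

110 km/h

Coriolis parameter at 40°S:
f = 2Ω sin φ = 2 × 7.29×10⁻⁵ × sin 40° = 9.37×10⁻⁵ s⁻¹
Height gradient: |∂Z/∂n| = 120 m / 412000 m = 2.91×10⁻⁴
On a pressure surface, geostrophic balance gives V_g = (g/f)|∂Z/∂n|:
V_g = 9.81 × 2.91×10⁻⁴ / 9.37×10⁻⁵ = 30.5 m/s
Converting: 30.5 m/s × 3.6 = 110 km/h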